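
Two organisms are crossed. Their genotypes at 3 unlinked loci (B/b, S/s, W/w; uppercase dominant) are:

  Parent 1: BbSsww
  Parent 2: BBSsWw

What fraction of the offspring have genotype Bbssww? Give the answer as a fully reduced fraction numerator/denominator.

P(Bbssww) = 1/16

BbSsww gametes: BSw×2, Bsw×2, bSw×2, bsw×2
BBSsWw gametes: BSW×2, BSw×2, BsW×2, Bsw×2
BbSsww×BBSsWw grid (8·8=64): BBSSWw=4 BBSSww=4 BBSsWw=8 BBSsww=8 BBssWw=4 BBssww=4 BbSSWw=4 BbSSww=4 BbSsWw=8 BbSsww=8 BbssWw=4 Bbssww=4
Bbssww hits 4/64; gcd=4; 4÷4/64÷4 = 1/16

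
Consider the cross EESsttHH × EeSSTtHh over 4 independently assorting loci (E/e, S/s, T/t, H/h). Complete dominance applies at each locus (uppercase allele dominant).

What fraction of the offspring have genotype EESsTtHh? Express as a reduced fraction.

P(EESsTtHh) = 1/16

EESsttHH gametes: EStH×8, EstH×8
EeSSTtHh gametes: ESTH×2, ESTh×2, EStH×2, ESth×2, eSTH×2, eSTh×2, eStH×2, eSth×2
EESsttHH×EeSSTtHh grid (16·16=256): EESSTtHH=16 EESSTtHh=16 EESSttHH=16 EESSttHh=16 EESsTtHH=16 EESsTtHh=16 EESsttHH=16 EESsttHh=16 EeSSTtHH=16 EeSSTtHh=16 EeSSttHH=16 EeSSttHh=16 EeSsTtHH=16 EeSsTtHh=16 EeSsttHH=16 EeSsttHh=16
EESsTtHh hits 16/256; gcd=16; 16÷16/256÷16 = 1/16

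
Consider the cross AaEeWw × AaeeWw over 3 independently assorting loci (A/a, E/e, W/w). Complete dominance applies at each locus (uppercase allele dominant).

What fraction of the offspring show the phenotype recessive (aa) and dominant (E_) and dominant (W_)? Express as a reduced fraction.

AaEeWw gametes: AEW×1, AEw×1, AeW×1, Aew×1, aEW×1, aEw×1, aeW×1, aew×1
AaeeWw gametes: AeW×2, Aew×2, aeW×2, aew×2
AaEeWw×AaeeWw grid (8·8=64): AAEeWW=2 AAEeWw=4 AAEeww=2 AAeeWW=2 AAeeWw=4 AAeeww=2 AaEeWW=4 AaEeWw=8 AaEeww=4 AaeeWW=4 AaeeWw=8 Aaeeww=4 aaEeWW=2 aaEeWw=4 aaEeww=2 aaeeWW=2 aaeeWw=4 aaeeww=2
aa E_ W_ hits 6/64; gcd=2; 6÷2/64÷2 = 3/32

P(aa E_ W_) = 3/32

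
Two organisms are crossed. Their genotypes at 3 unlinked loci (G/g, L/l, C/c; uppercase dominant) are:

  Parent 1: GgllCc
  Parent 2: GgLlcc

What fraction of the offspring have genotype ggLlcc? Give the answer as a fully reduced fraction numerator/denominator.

GgllCc gametes: GlC×2, Glc×2, glC×2, glc×2
GgLlcc gametes: GLc×2, Glc×2, gLc×2, glc×2
GgllCc×GgLlcc grid (8·8=64): GGLlCc=4 GGLlcc=4 GGllCc=4 GGllcc=4 GgLlCc=8 GgLlcc=8 GgllCc=8 Ggllcc=8 ggLlCc=4 ggLlcc=4 ggllCc=4 ggllcc=4
ggLlcc hits 4/64; gcd=4; 4÷4/64÷4 = 1/16

P(ggLlcc) = 1/16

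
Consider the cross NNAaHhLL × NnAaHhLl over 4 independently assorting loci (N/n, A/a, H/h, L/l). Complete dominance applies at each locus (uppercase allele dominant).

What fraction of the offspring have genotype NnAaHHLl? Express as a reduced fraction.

NNAaHhLL gametes: NAHL×4, NAhL×4, NaHL×4, NahL×4
NnAaHhLl gametes: NAHL×1, NAHl×1, NAhL×1, NAhl×1, NaHL×1, NaHl×1, NahL×1, Nahl×1, nAHL×1, nAHl×1, nAhL×1, nAhl×1, naHL×1, naHl×1, nahL×1, nahl×1
NNAaHhLL×NnAaHhLl grid (16·16=256): NNAAHHLL=4 NNAAHHLl=4 NNAAHhLL=8 NNAAHhLl=8 NNAAhhLL=4 NNAAhhLl=4 NNAaHHLL=8 NNAaHHLl=8 NNAaHhLL=16 NNAaHhLl=16 NNAahhLL=8 NNAahhLl=8 NNaaHHLL=4 NNaaHHLl=4 NNaaHhLL=8 NNaaHhLl=8 NNaahhLL=4 NNaahhLl=4 NnAAHHLL=4 NnAAHHLl=4 NnAAHhLL=8 NnAAHhLl=8 NnAAhhLL=4 NnAAhhLl=4 NnAaHHLL=8 NnAaHHLl=8 NnAaHhLL=16 NnAaHhLl=16 NnAahhLL=8 NnAahhLl=8 NnaaHHLL=4 NnaaHHLl=4 NnaaHhLL=8 NnaaHhLl=8 NnaahhLL=4 NnaahhLl=4
NnAaHHLl hits 8/256; gcd=8; 8÷8/256÷8 = 1/32

P(NnAaHHLl) = 1/32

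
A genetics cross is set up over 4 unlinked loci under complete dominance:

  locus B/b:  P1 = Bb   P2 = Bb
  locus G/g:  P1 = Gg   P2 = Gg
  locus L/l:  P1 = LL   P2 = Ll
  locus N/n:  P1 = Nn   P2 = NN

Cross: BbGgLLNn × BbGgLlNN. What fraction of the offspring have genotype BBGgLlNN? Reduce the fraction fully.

BbGgLLNn gametes: BGLN×2, BGLn×2, BgLN×2, BgLn×2, bGLN×2, bGLn×2, bgLN×2, bgLn×2
BbGgLlNN gametes: BGLN×2, BGlN×2, BgLN×2, BglN×2, bGLN×2, bGlN×2, bgLN×2, bglN×2
BbGgLLNn×BbGgLlNN grid (16·16=256): BBGGLLNN=4 BBGGLLNn=4 BBGGLlNN=4 BBGGLlNn=4 BBGgLLNN=8 BBGgLLNn=8 BBGgLlNN=8 BBGgLlNn=8 BBggLLNN=4 BBggLLNn=4 BBggLlNN=4 BBggLlNn=4 BbGGLLNN=8 BbGGLLNn=8 BbGGLlNN=8 BbGGLlNn=8 BbGgLLNN=16 BbGgLLNn=16 BbGgLlNN=16 BbGgLlNn=16 BbggLLNN=8 BbggLLNn=8 BbggLlNN=8 BbggLlNn=8 bbGGLLNN=4 bbGGLLNn=4 bbGGLlNN=4 bbGGLlNn=4 bbGgLLNN=8 bbGgLLNn=8 bbGgLlNN=8 bbGgLlNn=8 bbggLLNN=4 bbggLLNn=4 bbggLlNN=4 bbggLlNn=4
BBGgLlNN hits 8/256; gcd=8; 8÷8/256÷8 = 1/32

P(BBGgLlNN) = 1/32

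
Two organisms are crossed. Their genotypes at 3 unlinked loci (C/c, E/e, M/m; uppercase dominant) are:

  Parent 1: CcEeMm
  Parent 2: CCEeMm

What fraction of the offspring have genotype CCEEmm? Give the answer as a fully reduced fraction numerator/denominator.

CcEeMm gametes: CEM×1, CEm×1, CeM×1, Cem×1, cEM×1, cEm×1, ceM×1, cem×1
CCEeMm gametes: CEM×2, CEm×2, CeM×2, Cem×2
CcEeMm×CCEeMm grid (8·8=64): CCEEMM=2 CCEEMm=4 CCEEmm=2 CCEeMM=4 CCEeMm=8 CCEemm=4 CCeeMM=2 CCeeMm=4 CCeemm=2 CcEEMM=2 CcEEMm=4 CcEEmm=2 CcEeMM=4 CcEeMm=8 CcEemm=4 CceeMM=2 CceeMm=4 Cceemm=2
CCEEmm hits 2/64; gcd=2; 2÷2/64÷2 = 1/32

P(CCEEmm) = 1/32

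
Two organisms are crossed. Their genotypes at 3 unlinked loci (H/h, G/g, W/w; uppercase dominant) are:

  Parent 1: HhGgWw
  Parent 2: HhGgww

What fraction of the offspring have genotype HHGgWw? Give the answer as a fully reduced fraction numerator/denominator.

HhGgWw gametes: HGW×1, HGw×1, HgW×1, Hgw×1, hGW×1, hGw×1, hgW×1, hgw×1
HhGgww gametes: HGw×2, Hgw×2, hGw×2, hgw×2
HhGgWw×HhGgww grid (8·8=64): HHGGWw=2 HHGGww=2 HHGgWw=4 HHGgww=4 HHggWw=2 HHggww=2 HhGGWw=4 HhGGww=4 HhGgWw=8 HhGgww=8 HhggWw=4 Hhggww=4 hhGGWw=2 hhGGww=2 hhGgWw=4 hhGgww=4 hhggWw=2 hhggww=2
HHGgWw hits 4/64; gcd=4; 4÷4/64÷4 = 1/16

P(HHGgWw) = 1/16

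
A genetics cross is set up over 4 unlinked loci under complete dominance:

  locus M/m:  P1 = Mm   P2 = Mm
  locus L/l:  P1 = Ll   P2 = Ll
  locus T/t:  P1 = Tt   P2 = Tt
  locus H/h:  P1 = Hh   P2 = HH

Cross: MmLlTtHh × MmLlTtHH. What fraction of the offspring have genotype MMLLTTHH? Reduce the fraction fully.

P(MMLLTTHH) = 1/128

MmLlTtHh gametes: MLTH×1, MLTh×1, MLtH×1, MLth×1, MlTH×1, MlTh×1, MltH×1, Mlth×1, mLTH×1, mLTh×1, mLtH×1, mLth×1, mlTH×1, mlTh×1, mltH×1, mlth×1
MmLlTtHH gametes: MLTH×2, MLtH×2, MlTH×2, MltH×2, mLTH×2, mLtH×2, mlTH×2, mltH×2
MmLlTtHh×MmLlTtHH grid (16·16=256): MMLLTTHH=2 MMLLTTHh=2 MMLLTtHH=4 MMLLTtHh=4 MMLLttHH=2 MMLLttHh=2 MMLlTTHH=4 MMLlTTHh=4 MMLlTtHH=8 MMLlTtHh=8 MMLlttHH=4 MMLlttHh=4 MMllTTHH=2 MMllTTHh=2 MMllTtHH=4 MMllTtHh=4 MMllttHH=2 MMllttHh=2 MmLLTTHH=4 MmLLTTHh=4 MmLLTtHH=8 MmLLTtHh=8 MmLLttHH=4 MmLLttHh=4 MmLlTTHH=8 MmLlTTHh=8 MmLlTtHH=16 MmLlTtHh=16 MmLlttHH=8 MmLlttHh=8 MmllTTHH=4 MmllTTHh=4 MmllTtHH=8 MmllTtHh=8 MmllttHH=4 MmllttHh=4 mmLLTTHH=2 mmLLTTHh=2 mmLLTtHH=4 mmLLTtHh=4 mmLLttHH=2 mmLLttHh=2 mmLlTTHH=4 mmLlTTHh=4 mmLlTtHH=8 mmLlTtHh=8 mmLlttHH=4 mmLlttHh=4 mmllTTHH=2 mmllTTHh=2 mmllTtHH=4 mmllTtHh=4 mmllttHH=2 mmllttHh=2
MMLLTTHH hits 2/256; gcd=2; 2÷2/256÷2 = 1/128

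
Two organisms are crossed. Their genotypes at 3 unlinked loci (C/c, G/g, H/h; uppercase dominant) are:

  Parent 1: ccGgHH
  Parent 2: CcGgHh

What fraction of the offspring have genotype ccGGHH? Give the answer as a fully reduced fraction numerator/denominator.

P(ccGGHH) = 1/16

ccGgHH gametes: cGH×4, cgH×4
CcGgHh gametes: CGH×1, CGh×1, CgH×1, Cgh×1, cGH×1, cGh×1, cgH×1, cgh×1
ccGgHH×CcGgHh grid (8·8=64): CcGGHH=4 CcGGHh=4 CcGgHH=8 CcGgHh=8 CcggHH=4 CcggHh=4 ccGGHH=4 ccGGHh=4 ccGgHH=8 ccGgHh=8 ccggHH=4 ccggHh=4
ccGGHH hits 4/64; gcd=4; 4÷4/64÷4 = 1/16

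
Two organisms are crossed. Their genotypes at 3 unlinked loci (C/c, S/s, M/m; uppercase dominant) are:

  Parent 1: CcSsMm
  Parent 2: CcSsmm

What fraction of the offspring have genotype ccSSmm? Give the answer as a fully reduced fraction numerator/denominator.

P(ccSSmm) = 1/32

CcSsMm gametes: CSM×1, CSm×1, CsM×1, Csm×1, cSM×1, cSm×1, csM×1, csm×1
CcSsmm gametes: CSm×2, Csm×2, cSm×2, csm×2
CcSsMm×CcSsmm grid (8·8=64): CCSSMm=2 CCSSmm=2 CCSsMm=4 CCSsmm=4 CCssMm=2 CCssmm=2 CcSSMm=4 CcSSmm=4 CcSsMm=8 CcSsmm=8 CcssMm=4 Ccssmm=4 ccSSMm=2 ccSSmm=2 ccSsMm=4 ccSsmm=4 ccssMm=2 ccssmm=2
ccSSmm hits 2/64; gcd=2; 2÷2/64÷2 = 1/32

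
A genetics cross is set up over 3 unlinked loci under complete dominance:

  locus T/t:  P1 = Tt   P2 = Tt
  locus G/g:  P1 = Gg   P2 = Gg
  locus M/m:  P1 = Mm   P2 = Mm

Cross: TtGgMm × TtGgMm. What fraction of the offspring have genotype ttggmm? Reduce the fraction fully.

TtGgMm gametes: TGM×1, TGm×1, TgM×1, Tgm×1, tGM×1, tGm×1, tgM×1, tgm×1
TtGgMm gametes: TGM×1, TGm×1, TgM×1, Tgm×1, tGM×1, tGm×1, tgM×1, tgm×1
TtGgMm×TtGgMm grid (8·8=64): TTGGMM=1 TTGGMm=2 TTGGmm=1 TTGgMM=2 TTGgMm=4 TTGgmm=2 TTggMM=1 TTggMm=2 TTggmm=1 TtGGMM=2 TtGGMm=4 TtGGmm=2 TtGgMM=4 TtGgMm=8 TtGgmm=4 TtggMM=2 TtggMm=4 Ttggmm=2 ttGGMM=1 ttGGMm=2 ttGGmm=1 ttGgMM=2 ttGgMm=4 ttGgmm=2 ttggMM=1 ttggMm=2 ttggmm=1
ttggmm hits 1/64; gcd=1; 1÷1/64÷1 = 1/64

P(ttggmm) = 1/64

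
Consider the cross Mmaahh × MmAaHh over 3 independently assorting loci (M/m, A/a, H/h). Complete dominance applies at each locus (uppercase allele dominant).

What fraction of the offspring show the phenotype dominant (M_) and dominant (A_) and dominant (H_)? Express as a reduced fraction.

Mmaahh gametes: Mah×4, mah×4
MmAaHh gametes: MAH×1, MAh×1, MaH×1, Mah×1, mAH×1, mAh×1, maH×1, mah×1
Mmaahh×MmAaHh grid (8·8=64): MMAaHh=4 MMAahh=4 MMaaHh=4 MMaahh=4 MmAaHh=8 MmAahh=8 MmaaHh=8 Mmaahh=8 mmAaHh=4 mmAahh=4 mmaaHh=4 mmaahh=4
M_ A_ H_ hits 12/64; gcd=4; 12÷4/64÷4 = 3/16

P(M_ A_ H_) = 3/16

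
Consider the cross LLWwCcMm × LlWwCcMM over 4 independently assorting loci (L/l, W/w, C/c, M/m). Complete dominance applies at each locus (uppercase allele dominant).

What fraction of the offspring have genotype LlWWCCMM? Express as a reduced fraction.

LLWwCcMm gametes: LWCM×2, LWCm×2, LWcM×2, LWcm×2, LwCM×2, LwCm×2, LwcM×2, Lwcm×2
LlWwCcMM gametes: LWCM×2, LWcM×2, LwCM×2, LwcM×2, lWCM×2, lWcM×2, lwCM×2, lwcM×2
LLWwCcMm×LlWwCcMM grid (16·16=256): LLWWCCMM=4 LLWWCCMm=4 LLWWCcMM=8 LLWWCcMm=8 LLWWccMM=4 LLWWccMm=4 LLWwCCMM=8 LLWwCCMm=8 LLWwCcMM=16 LLWwCcMm=16 LLWwccMM=8 LLWwccMm=8 LLwwCCMM=4 LLwwCCMm=4 LLwwCcMM=8 LLwwCcMm=8 LLwwccMM=4 LLwwccMm=4 LlWWCCMM=4 LlWWCCMm=4 LlWWCcMM=8 LlWWCcMm=8 LlWWccMM=4 LlWWccMm=4 LlWwCCMM=8 LlWwCCMm=8 LlWwCcMM=16 LlWwCcMm=16 LlWwccMM=8 LlWwccMm=8 LlwwCCMM=4 LlwwCCMm=4 LlwwCcMM=8 LlwwCcMm=8 LlwwccMM=4 LlwwccMm=4
LlWWCCMM hits 4/256; gcd=4; 4÷4/256÷4 = 1/64

P(LlWWCCMM) = 1/64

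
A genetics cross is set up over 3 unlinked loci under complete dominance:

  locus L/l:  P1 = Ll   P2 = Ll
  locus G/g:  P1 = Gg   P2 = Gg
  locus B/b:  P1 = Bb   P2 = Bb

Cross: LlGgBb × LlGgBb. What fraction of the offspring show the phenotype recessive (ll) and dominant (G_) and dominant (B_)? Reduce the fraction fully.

LlGgBb gametes: LGB×1, LGb×1, LgB×1, Lgb×1, lGB×1, lGb×1, lgB×1, lgb×1
LlGgBb gametes: LGB×1, LGb×1, LgB×1, Lgb×1, lGB×1, lGb×1, lgB×1, lgb×1
LlGgBb×LlGgBb grid (8·8=64): LLGGBB=1 LLGGBb=2 LLGGbb=1 LLGgBB=2 LLGgBb=4 LLGgbb=2 LLggBB=1 LLggBb=2 LLggbb=1 LlGGBB=2 LlGGBb=4 LlGGbb=2 LlGgBB=4 LlGgBb=8 LlGgbb=4 LlggBB=2 LlggBb=4 Llggbb=2 llGGBB=1 llGGBb=2 llGGbb=1 llGgBB=2 llGgBb=4 llGgbb=2 llggBB=1 llggBb=2 llggbb=1
ll G_ B_ hits 9/64; gcd=1; 9÷1/64÷1 = 9/64

P(ll G_ B_) = 9/64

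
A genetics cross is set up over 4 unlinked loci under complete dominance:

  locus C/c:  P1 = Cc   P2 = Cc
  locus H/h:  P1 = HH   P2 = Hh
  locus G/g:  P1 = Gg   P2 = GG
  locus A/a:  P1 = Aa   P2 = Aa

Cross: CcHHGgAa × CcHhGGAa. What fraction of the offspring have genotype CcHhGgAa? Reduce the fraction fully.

CcHHGgAa gametes: CHGA×2, CHGa×2, CHgA×2, CHga×2, cHGA×2, cHGa×2, cHgA×2, cHga×2
CcHhGGAa gametes: CHGA×2, CHGa×2, ChGA×2, ChGa×2, cHGA×2, cHGa×2, chGA×2, chGa×2
CcHHGgAa×CcHhGGAa grid (16·16=256): CCHHGGAA=4 CCHHGGAa=8 CCHHGGaa=4 CCHHGgAA=4 CCHHGgAa=8 CCHHGgaa=4 CCHhGGAA=4 CCHhGGAa=8 CCHhGGaa=4 CCHhGgAA=4 CCHhGgAa=8 CCHhGgaa=4 CcHHGGAA=8 CcHHGGAa=16 CcHHGGaa=8 CcHHGgAA=8 CcHHGgAa=16 CcHHGgaa=8 CcHhGGAA=8 CcHhGGAa=16 CcHhGGaa=8 CcHhGgAA=8 CcHhGgAa=16 CcHhGgaa=8 ccHHGGAA=4 ccHHGGAa=8 ccHHGGaa=4 ccHHGgAA=4 ccHHGgAa=8 ccHHGgaa=4 ccHhGGAA=4 ccHhGGAa=8 ccHhGGaa=4 ccHhGgAA=4 ccHhGgAa=8 ccHhGgaa=4
CcHhGgAa hits 16/256; gcd=16; 16÷16/256÷16 = 1/16

P(CcHhGgAa) = 1/16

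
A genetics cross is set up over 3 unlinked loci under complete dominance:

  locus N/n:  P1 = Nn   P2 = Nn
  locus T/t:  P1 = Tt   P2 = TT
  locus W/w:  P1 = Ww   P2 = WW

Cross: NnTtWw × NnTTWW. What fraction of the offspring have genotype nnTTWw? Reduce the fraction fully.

P(nnTTWw) = 1/16

NnTtWw gametes: NTW×1, NTw×1, NtW×1, Ntw×1, nTW×1, nTw×1, ntW×1, ntw×1
NnTTWW gametes: NTW×4, nTW×4
NnTtWw×NnTTWW grid (8·8=64): NNTTWW=4 NNTTWw=4 NNTtWW=4 NNTtWw=4 NnTTWW=8 NnTTWw=8 NnTtWW=8 NnTtWw=8 nnTTWW=4 nnTTWw=4 nnTtWW=4 nnTtWw=4
nnTTWw hits 4/64; gcd=4; 4÷4/64÷4 = 1/16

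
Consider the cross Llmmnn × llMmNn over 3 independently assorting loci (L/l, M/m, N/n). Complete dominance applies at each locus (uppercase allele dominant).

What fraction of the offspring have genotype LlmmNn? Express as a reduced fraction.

Llmmnn gametes: Lmn×4, lmn×4
llMmNn gametes: lMN×2, lMn×2, lmN×2, lmn×2
Llmmnn×llMmNn grid (8·8=64): LlMmNn=8 LlMmnn=8 LlmmNn=8 Llmmnn=8 llMmNn=8 llMmnn=8 llmmNn=8 llmmnn=8
LlmmNn hits 8/64; gcd=8; 8÷8/64÷8 = 1/8

P(LlmmNn) = 1/8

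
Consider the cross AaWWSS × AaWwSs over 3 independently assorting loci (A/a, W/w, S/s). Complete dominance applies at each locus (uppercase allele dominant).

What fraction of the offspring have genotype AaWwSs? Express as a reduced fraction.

P(AaWwSs) = 1/8

AaWWSS gametes: AWS×4, aWS×4
AaWwSs gametes: AWS×1, AWs×1, AwS×1, Aws×1, aWS×1, aWs×1, awS×1, aws×1
AaWWSS×AaWwSs grid (8·8=64): AAWWSS=4 AAWWSs=4 AAWwSS=4 AAWwSs=4 AaWWSS=8 AaWWSs=8 AaWwSS=8 AaWwSs=8 aaWWSS=4 aaWWSs=4 aaWwSS=4 aaWwSs=4
AaWwSs hits 8/64; gcd=8; 8÷8/64÷8 = 1/8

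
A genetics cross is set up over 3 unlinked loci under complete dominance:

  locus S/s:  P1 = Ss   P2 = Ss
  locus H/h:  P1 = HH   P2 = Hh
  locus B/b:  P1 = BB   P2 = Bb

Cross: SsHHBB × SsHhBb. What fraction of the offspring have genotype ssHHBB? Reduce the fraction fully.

P(ssHHBB) = 1/16

SsHHBB gametes: SHB×4, sHB×4
SsHhBb gametes: SHB×1, SHb×1, ShB×1, Shb×1, sHB×1, sHb×1, shB×1, shb×1
SsHHBB×SsHhBb grid (8·8=64): SSHHBB=4 SSHHBb=4 SSHhBB=4 SSHhBb=4 SsHHBB=8 SsHHBb=8 SsHhBB=8 SsHhBb=8 ssHHBB=4 ssHHBb=4 ssHhBB=4 ssHhBb=4
ssHHBB hits 4/64; gcd=4; 4÷4/64÷4 = 1/16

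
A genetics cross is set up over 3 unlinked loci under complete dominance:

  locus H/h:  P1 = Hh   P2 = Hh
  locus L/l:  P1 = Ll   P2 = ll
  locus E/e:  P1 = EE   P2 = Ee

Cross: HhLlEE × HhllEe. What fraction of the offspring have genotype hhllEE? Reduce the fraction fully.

HhLlEE gametes: HLE×2, HlE×2, hLE×2, hlE×2
HhllEe gametes: HlE×2, Hle×2, hlE×2, hle×2
HhLlEE×HhllEe grid (8·8=64): HHLlEE=4 HHLlEe=4 HHllEE=4 HHllEe=4 HhLlEE=8 HhLlEe=8 HhllEE=8 HhllEe=8 hhLlEE=4 hhLlEe=4 hhllEE=4 hhllEe=4
hhllEE hits 4/64; gcd=4; 4÷4/64÷4 = 1/16

P(hhllEE) = 1/16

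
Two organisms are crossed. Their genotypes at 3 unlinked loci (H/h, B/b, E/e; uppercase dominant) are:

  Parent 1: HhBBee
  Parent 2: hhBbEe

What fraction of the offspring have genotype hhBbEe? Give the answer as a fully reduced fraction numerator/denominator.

HhBBee gametes: HBe×4, hBe×4
hhBbEe gametes: hBE×2, hBe×2, hbE×2, hbe×2
HhBBee×hhBbEe grid (8·8=64): HhBBEe=8 HhBBee=8 HhBbEe=8 HhBbee=8 hhBBEe=8 hhBBee=8 hhBbEe=8 hhBbee=8
hhBbEe hits 8/64; gcd=8; 8÷8/64÷8 = 1/8

P(hhBbEe) = 1/8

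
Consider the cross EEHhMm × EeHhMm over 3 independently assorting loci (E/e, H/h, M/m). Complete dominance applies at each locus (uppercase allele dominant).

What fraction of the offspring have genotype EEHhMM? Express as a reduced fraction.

EEHhMm gametes: EHM×2, EHm×2, EhM×2, Ehm×2
EeHhMm gametes: EHM×1, EHm×1, EhM×1, Ehm×1, eHM×1, eHm×1, ehM×1, ehm×1
EEHhMm×EeHhMm grid (8·8=64): EEHHMM=2 EEHHMm=4 EEHHmm=2 EEHhMM=4 EEHhMm=8 EEHhmm=4 EEhhMM=2 EEhhMm=4 EEhhmm=2 EeHHMM=2 EeHHMm=4 EeHHmm=2 EeHhMM=4 EeHhMm=8 EeHhmm=4 EehhMM=2 EehhMm=4 Eehhmm=2
EEHhMM hits 4/64; gcd=4; 4÷4/64÷4 = 1/16

P(EEHhMM) = 1/16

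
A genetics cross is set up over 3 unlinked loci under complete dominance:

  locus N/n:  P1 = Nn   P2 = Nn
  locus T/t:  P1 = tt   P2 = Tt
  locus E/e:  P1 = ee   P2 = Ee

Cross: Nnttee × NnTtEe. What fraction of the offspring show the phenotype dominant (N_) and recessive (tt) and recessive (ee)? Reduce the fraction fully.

Nnttee gametes: Nte×4, nte×4
NnTtEe gametes: NTE×1, NTe×1, NtE×1, Nte×1, nTE×1, nTe×1, ntE×1, nte×1
Nnttee×NnTtEe grid (8·8=64): NNTtEe=4 NNTtee=4 NNttEe=4 NNttee=4 NnTtEe=8 NnTtee=8 NnttEe=8 Nnttee=8 nnTtEe=4 nnTtee=4 nnttEe=4 nnttee=4
N_ tt ee hits 12/64; gcd=4; 12÷4/64÷4 = 3/16

P(N_ tt ee) = 3/16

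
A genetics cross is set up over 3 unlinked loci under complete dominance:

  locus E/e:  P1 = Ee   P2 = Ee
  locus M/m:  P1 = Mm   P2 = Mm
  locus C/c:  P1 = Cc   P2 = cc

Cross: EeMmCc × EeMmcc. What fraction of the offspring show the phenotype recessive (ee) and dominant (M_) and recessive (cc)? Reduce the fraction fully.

P(ee M_ cc) = 3/32

EeMmCc gametes: EMC×1, EMc×1, EmC×1, Emc×1, eMC×1, eMc×1, emC×1, emc×1
EeMmcc gametes: EMc×2, Emc×2, eMc×2, emc×2
EeMmCc×EeMmcc grid (8·8=64): EEMMCc=2 EEMMcc=2 EEMmCc=4 EEMmcc=4 EEmmCc=2 EEmmcc=2 EeMMCc=4 EeMMcc=4 EeMmCc=8 EeMmcc=8 EemmCc=4 Eemmcc=4 eeMMCc=2 eeMMcc=2 eeMmCc=4 eeMmcc=4 eemmCc=2 eemmcc=2
ee M_ cc hits 6/64; gcd=2; 6÷2/64÷2 = 3/32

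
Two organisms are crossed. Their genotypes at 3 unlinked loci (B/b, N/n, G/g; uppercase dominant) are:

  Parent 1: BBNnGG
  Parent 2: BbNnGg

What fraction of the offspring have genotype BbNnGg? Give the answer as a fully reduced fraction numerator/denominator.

BBNnGG gametes: BNG×4, BnG×4
BbNnGg gametes: BNG×1, BNg×1, BnG×1, Bng×1, bNG×1, bNg×1, bnG×1, bng×1
BBNnGG×BbNnGg grid (8·8=64): BBNNGG=4 BBNNGg=4 BBNnGG=8 BBNnGg=8 BBnnGG=4 BBnnGg=4 BbNNGG=4 BbNNGg=4 BbNnGG=8 BbNnGg=8 BbnnGG=4 BbnnGg=4
BbNnGg hits 8/64; gcd=8; 8÷8/64÷8 = 1/8

P(BbNnGg) = 1/8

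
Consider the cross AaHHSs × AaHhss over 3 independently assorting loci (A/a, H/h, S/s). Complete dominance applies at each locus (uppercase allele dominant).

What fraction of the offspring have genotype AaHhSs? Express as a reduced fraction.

P(AaHhSs) = 1/8

AaHHSs gametes: AHS×2, AHs×2, aHS×2, aHs×2
AaHhss gametes: AHs×2, Ahs×2, aHs×2, ahs×2
AaHHSs×AaHhss grid (8·8=64): AAHHSs=4 AAHHss=4 AAHhSs=4 AAHhss=4 AaHHSs=8 AaHHss=8 AaHhSs=8 AaHhss=8 aaHHSs=4 aaHHss=4 aaHhSs=4 aaHhss=4
AaHhSs hits 8/64; gcd=8; 8÷8/64÷8 = 1/8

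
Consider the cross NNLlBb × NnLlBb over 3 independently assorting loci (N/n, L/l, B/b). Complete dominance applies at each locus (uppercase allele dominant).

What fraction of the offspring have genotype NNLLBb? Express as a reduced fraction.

NNLlBb gametes: NLB×2, NLb×2, NlB×2, Nlb×2
NnLlBb gametes: NLB×1, NLb×1, NlB×1, Nlb×1, nLB×1, nLb×1, nlB×1, nlb×1
NNLlBb×NnLlBb grid (8·8=64): NNLLBB=2 NNLLBb=4 NNLLbb=2 NNLlBB=4 NNLlBb=8 NNLlbb=4 NNllBB=2 NNllBb=4 NNllbb=2 NnLLBB=2 NnLLBb=4 NnLLbb=2 NnLlBB=4 NnLlBb=8 NnLlbb=4 NnllBB=2 NnllBb=4 Nnllbb=2
NNLLBb hits 4/64; gcd=4; 4÷4/64÷4 = 1/16

P(NNLLBb) = 1/16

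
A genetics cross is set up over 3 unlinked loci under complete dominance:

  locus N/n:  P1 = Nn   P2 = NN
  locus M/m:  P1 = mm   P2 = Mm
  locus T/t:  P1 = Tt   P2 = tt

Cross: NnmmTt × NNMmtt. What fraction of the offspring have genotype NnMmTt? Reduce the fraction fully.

NnmmTt gametes: NmT×2, Nmt×2, nmT×2, nmt×2
NNMmtt gametes: NMt×4, Nmt×4
NnmmTt×NNMmtt grid (8·8=64): NNMmTt=8 NNMmtt=8 NNmmTt=8 NNmmtt=8 NnMmTt=8 NnMmtt=8 NnmmTt=8 Nnmmtt=8
NnMmTt hits 8/64; gcd=8; 8÷8/64÷8 = 1/8

P(NnMmTt) = 1/8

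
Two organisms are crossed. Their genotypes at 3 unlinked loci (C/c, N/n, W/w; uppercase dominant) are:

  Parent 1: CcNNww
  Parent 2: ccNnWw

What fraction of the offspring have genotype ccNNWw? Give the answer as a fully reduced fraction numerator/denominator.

P(ccNNWw) = 1/8

CcNNww gametes: CNw×4, cNw×4
ccNnWw gametes: cNW×2, cNw×2, cnW×2, cnw×2
CcNNww×ccNnWw grid (8·8=64): CcNNWw=8 CcNNww=8 CcNnWw=8 CcNnww=8 ccNNWw=8 ccNNww=8 ccNnWw=8 ccNnww=8
ccNNWw hits 8/64; gcd=8; 8÷8/64÷8 = 1/8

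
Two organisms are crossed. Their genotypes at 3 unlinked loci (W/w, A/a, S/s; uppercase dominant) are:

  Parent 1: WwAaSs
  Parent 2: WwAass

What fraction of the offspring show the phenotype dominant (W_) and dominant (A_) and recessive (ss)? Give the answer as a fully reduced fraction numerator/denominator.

WwAaSs gametes: WAS×1, WAs×1, WaS×1, Was×1, wAS×1, wAs×1, waS×1, was×1
WwAass gametes: WAs×2, Was×2, wAs×2, was×2
WwAaSs×WwAass grid (8·8=64): WWAASs=2 WWAAss=2 WWAaSs=4 WWAass=4 WWaaSs=2 WWaass=2 WwAASs=4 WwAAss=4 WwAaSs=8 WwAass=8 WwaaSs=4 Wwaass=4 wwAASs=2 wwAAss=2 wwAaSs=4 wwAass=4 wwaaSs=2 wwaass=2
W_ A_ ss hits 18/64; gcd=2; 18÷2/64÷2 = 9/32

P(W_ A_ ss) = 9/32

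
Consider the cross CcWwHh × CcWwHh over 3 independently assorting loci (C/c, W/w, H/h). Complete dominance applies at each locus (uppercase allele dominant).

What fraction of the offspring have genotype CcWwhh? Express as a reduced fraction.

P(CcWwhh) = 1/16

CcWwHh gametes: CWH×1, CWh×1, CwH×1, Cwh×1, cWH×1, cWh×1, cwH×1, cwh×1
CcWwHh gametes: CWH×1, CWh×1, CwH×1, Cwh×1, cWH×1, cWh×1, cwH×1, cwh×1
CcWwHh×CcWwHh grid (8·8=64): CCWWHH=1 CCWWHh=2 CCWWhh=1 CCWwHH=2 CCWwHh=4 CCWwhh=2 CCwwHH=1 CCwwHh=2 CCwwhh=1 CcWWHH=2 CcWWHh=4 CcWWhh=2 CcWwHH=4 CcWwHh=8 CcWwhh=4 CcwwHH=2 CcwwHh=4 Ccwwhh=2 ccWWHH=1 ccWWHh=2 ccWWhh=1 ccWwHH=2 ccWwHh=4 ccWwhh=2 ccwwHH=1 ccwwHh=2 ccwwhh=1
CcWwhh hits 4/64; gcd=4; 4÷4/64÷4 = 1/16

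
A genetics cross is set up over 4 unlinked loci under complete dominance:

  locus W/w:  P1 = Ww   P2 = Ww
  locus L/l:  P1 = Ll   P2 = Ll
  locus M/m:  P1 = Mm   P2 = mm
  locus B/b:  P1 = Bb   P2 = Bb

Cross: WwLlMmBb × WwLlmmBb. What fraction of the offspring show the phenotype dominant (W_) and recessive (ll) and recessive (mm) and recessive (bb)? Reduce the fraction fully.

WwLlMmBb gametes: WLMB×1, WLMb×1, WLmB×1, WLmb×1, WlMB×1, WlMb×1, WlmB×1, Wlmb×1, wLMB×1, wLMb×1, wLmB×1, wLmb×1, wlMB×1, wlMb×1, wlmB×1, wlmb×1
WwLlmmBb gametes: WLmB×2, WLmb×2, WlmB×2, Wlmb×2, wLmB×2, wLmb×2, wlmB×2, wlmb×2
WwLlMmBb×WwLlmmBb grid (16·16=256): WWLLMmBB=2 WWLLMmBb=4 WWLLMmbb=2 WWLLmmBB=2 WWLLmmBb=4 WWLLmmbb=2 WWLlMmBB=4 WWLlMmBb=8 WWLlMmbb=4 WWLlmmBB=4 WWLlmmBb=8 WWLlmmbb=4 WWllMmBB=2 WWllMmBb=4 WWllMmbb=2 WWllmmBB=2 WWllmmBb=4 WWllmmbb=2 WwLLMmBB=4 WwLLMmBb=8 WwLLMmbb=4 WwLLmmBB=4 WwLLmmBb=8 WwLLmmbb=4 WwLlMmBB=8 WwLlMmBb=16 WwLlMmbb=8 WwLlmmBB=8 WwLlmmBb=16 WwLlmmbb=8 WwllMmBB=4 WwllMmBb=8 WwllMmbb=4 WwllmmBB=4 WwllmmBb=8 Wwllmmbb=4 wwLLMmBB=2 wwLLMmBb=4 wwLLMmbb=2 wwLLmmBB=2 wwLLmmBb=4 wwLLmmbb=2 wwLlMmBB=4 wwLlMmBb=8 wwLlMmbb=4 wwLlmmBB=4 wwLlmmBb=8 wwLlmmbb=4 wwllMmBB=2 wwllMmBb=4 wwllMmbb=2 wwllmmBB=2 wwllmmBb=4 wwllmmbb=2
W_ ll mm bb hits 6/256; gcd=2; 6÷2/256÷2 = 3/128

P(W_ ll mm bb) = 3/128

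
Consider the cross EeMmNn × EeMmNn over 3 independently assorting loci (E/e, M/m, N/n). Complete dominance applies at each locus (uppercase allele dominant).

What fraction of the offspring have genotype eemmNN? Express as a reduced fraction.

P(eemmNN) = 1/64

EeMmNn gametes: EMN×1, EMn×1, EmN×1, Emn×1, eMN×1, eMn×1, emN×1, emn×1
EeMmNn gametes: EMN×1, EMn×1, EmN×1, Emn×1, eMN×1, eMn×1, emN×1, emn×1
EeMmNn×EeMmNn grid (8·8=64): EEMMNN=1 EEMMNn=2 EEMMnn=1 EEMmNN=2 EEMmNn=4 EEMmnn=2 EEmmNN=1 EEmmNn=2 EEmmnn=1 EeMMNN=2 EeMMNn=4 EeMMnn=2 EeMmNN=4 EeMmNn=8 EeMmnn=4 EemmNN=2 EemmNn=4 Eemmnn=2 eeMMNN=1 eeMMNn=2 eeMMnn=1 eeMmNN=2 eeMmNn=4 eeMmnn=2 eemmNN=1 eemmNn=2 eemmnn=1
eemmNN hits 1/64; gcd=1; 1÷1/64÷1 = 1/64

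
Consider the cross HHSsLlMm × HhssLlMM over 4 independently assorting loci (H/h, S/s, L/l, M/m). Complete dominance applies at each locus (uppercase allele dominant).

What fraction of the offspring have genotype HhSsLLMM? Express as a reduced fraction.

P(HhSsLLMM) = 1/32

HHSsLlMm gametes: HSLM×2, HSLm×2, HSlM×2, HSlm×2, HsLM×2, HsLm×2, HslM×2, Hslm×2
HhssLlMM gametes: HsLM×4, HslM×4, hsLM×4, hslM×4
HHSsLlMm×HhssLlMM grid (16·16=256): HHSsLLMM=8 HHSsLLMm=8 HHSsLlMM=16 HHSsLlMm=16 HHSsllMM=8 HHSsllMm=8 HHssLLMM=8 HHssLLMm=8 HHssLlMM=16 HHssLlMm=16 HHssllMM=8 HHssllMm=8 HhSsLLMM=8 HhSsLLMm=8 HhSsLlMM=16 HhSsLlMm=16 HhSsllMM=8 HhSsllMm=8 HhssLLMM=8 HhssLLMm=8 HhssLlMM=16 HhssLlMm=16 HhssllMM=8 HhssllMm=8
HhSsLLMM hits 8/256; gcd=8; 8÷8/256÷8 = 1/32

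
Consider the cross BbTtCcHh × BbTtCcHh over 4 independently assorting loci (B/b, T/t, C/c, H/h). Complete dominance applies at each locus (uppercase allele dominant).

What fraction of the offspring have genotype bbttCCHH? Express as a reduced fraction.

BbTtCcHh gametes: BTCH×1, BTCh×1, BTcH×1, BTch×1, BtCH×1, BtCh×1, BtcH×1, Btch×1, bTCH×1, bTCh×1, bTcH×1, bTch×1, btCH×1, btCh×1, btcH×1, btch×1
BbTtCcHh gametes: BTCH×1, BTCh×1, BTcH×1, BTch×1, BtCH×1, BtCh×1, BtcH×1, Btch×1, bTCH×1, bTCh×1, bTcH×1, bTch×1, btCH×1, btCh×1, btcH×1, btch×1
BbTtCcHh×BbTtCcHh grid (16·16=256): BBTTCCHH=1 BBTTCCHh=2 BBTTCChh=1 BBTTCcHH=2 BBTTCcHh=4 BBTTCchh=2 BBTTccHH=1 BBTTccHh=2 BBTTcchh=1 BBTtCCHH=2 BBTtCCHh=4 BBTtCChh=2 BBTtCcHH=4 BBTtCcHh=8 BBTtCchh=4 BBTtccHH=2 BBTtccHh=4 BBTtcchh=2 BBttCCHH=1 BBttCCHh=2 BBttCChh=1 BBttCcHH=2 BBttCcHh=4 BBttCchh=2 BBttccHH=1 BBttccHh=2 BBttcchh=1 BbTTCCHH=2 BbTTCCHh=4 BbTTCChh=2 BbTTCcHH=4 BbTTCcHh=8 BbTTCchh=4 BbTTccHH=2 BbTTccHh=4 BbTTcchh=2 BbTtCCHH=4 BbTtCCHh=8 BbTtCChh=4 BbTtCcHH=8 BbTtCcHh=16 BbTtCchh=8 BbTtccHH=4 BbTtccHh=8 BbTtcchh=4 BbttCCHH=2 BbttCCHh=4 BbttCChh=2 BbttCcHH=4 BbttCcHh=8 BbttCchh=4 BbttccHH=2 BbttccHh=4 Bbttcchh=2 bbTTCCHH=1 bbTTCCHh=2 bbTTCChh=1 bbTTCcHH=2 bbTTCcHh=4 bbTTCchh=2 bbTTccHH=1 bbTTccHh=2 bbTTcchh=1 bbTtCCHH=2 bbTtCCHh=4 bbTtCChh=2 bbTtCcHH=4 bbTtCcHh=8 bbTtCchh=4 bbTtccHH=2 bbTtccHh=4 bbTtcchh=2 bbttCCHH=1 bbttCCHh=2 bbttCChh=1 bbttCcHH=2 bbttCcHh=4 bbttCchh=2 bbttccHH=1 bbttccHh=2 bbttcchh=1
bbttCCHH hits 1/256; gcd=1; 1÷1/256÷1 = 1/256

P(bbttCCHH) = 1/256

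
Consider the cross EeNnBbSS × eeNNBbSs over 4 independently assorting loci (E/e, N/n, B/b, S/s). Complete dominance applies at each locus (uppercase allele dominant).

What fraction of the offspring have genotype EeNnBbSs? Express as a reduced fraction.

P(EeNnBbSs) = 1/16

EeNnBbSS gametes: ENBS×2, ENbS×2, EnBS×2, EnbS×2, eNBS×2, eNbS×2, enBS×2, enbS×2
eeNNBbSs gametes: eNBS×4, eNBs×4, eNbS×4, eNbs×4
EeNnBbSS×eeNNBbSs grid (16·16=256): EeNNBBSS=8 EeNNBBSs=8 EeNNBbSS=16 EeNNBbSs=16 EeNNbbSS=8 EeNNbbSs=8 EeNnBBSS=8 EeNnBBSs=8 EeNnBbSS=16 EeNnBbSs=16 EeNnbbSS=8 EeNnbbSs=8 eeNNBBSS=8 eeNNBBSs=8 eeNNBbSS=16 eeNNBbSs=16 eeNNbbSS=8 eeNNbbSs=8 eeNnBBSS=8 eeNnBBSs=8 eeNnBbSS=16 eeNnBbSs=16 eeNnbbSS=8 eeNnbbSs=8
EeNnBbSs hits 16/256; gcd=16; 16÷16/256÷16 = 1/16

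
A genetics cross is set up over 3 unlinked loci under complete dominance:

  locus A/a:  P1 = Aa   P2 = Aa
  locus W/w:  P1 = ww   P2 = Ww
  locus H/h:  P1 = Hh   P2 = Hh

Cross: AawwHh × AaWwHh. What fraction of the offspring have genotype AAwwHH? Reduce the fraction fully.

AawwHh gametes: AwH×2, Awh×2, awH×2, awh×2
AaWwHh gametes: AWH×1, AWh×1, AwH×1, Awh×1, aWH×1, aWh×1, awH×1, awh×1
AawwHh×AaWwHh grid (8·8=64): AAWwHH=2 AAWwHh=4 AAWwhh=2 AAwwHH=2 AAwwHh=4 AAwwhh=2 AaWwHH=4 AaWwHh=8 AaWwhh=4 AawwHH=4 AawwHh=8 Aawwhh=4 aaWwHH=2 aaWwHh=4 aaWwhh=2 aawwHH=2 aawwHh=4 aawwhh=2
AAwwHH hits 2/64; gcd=2; 2÷2/64÷2 = 1/32

P(AAwwHH) = 1/32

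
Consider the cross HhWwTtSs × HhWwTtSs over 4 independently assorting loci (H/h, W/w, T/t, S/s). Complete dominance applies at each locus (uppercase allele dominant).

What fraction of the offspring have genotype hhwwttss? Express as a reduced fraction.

P(hhwwttss) = 1/256

HhWwTtSs gametes: HWTS×1, HWTs×1, HWtS×1, HWts×1, HwTS×1, HwTs×1, HwtS×1, Hwts×1, hWTS×1, hWTs×1, hWtS×1, hWts×1, hwTS×1, hwTs×1, hwtS×1, hwts×1
HhWwTtSs gametes: HWTS×1, HWTs×1, HWtS×1, HWts×1, HwTS×1, HwTs×1, HwtS×1, Hwts×1, hWTS×1, hWTs×1, hWtS×1, hWts×1, hwTS×1, hwTs×1, hwtS×1, hwts×1
HhWwTtSs×HhWwTtSs grid (16·16=256): HHWWTTSS=1 HHWWTTSs=2 HHWWTTss=1 HHWWTtSS=2 HHWWTtSs=4 HHWWTtss=2 HHWWttSS=1 HHWWttSs=2 HHWWttss=1 HHWwTTSS=2 HHWwTTSs=4 HHWwTTss=2 HHWwTtSS=4 HHWwTtSs=8 HHWwTtss=4 HHWwttSS=2 HHWwttSs=4 HHWwttss=2 HHwwTTSS=1 HHwwTTSs=2 HHwwTTss=1 HHwwTtSS=2 HHwwTtSs=4 HHwwTtss=2 HHwwttSS=1 HHwwttSs=2 HHwwttss=1 HhWWTTSS=2 HhWWTTSs=4 HhWWTTss=2 HhWWTtSS=4 HhWWTtSs=8 HhWWTtss=4 HhWWttSS=2 HhWWttSs=4 HhWWttss=2 HhWwTTSS=4 HhWwTTSs=8 HhWwTTss=4 HhWwTtSS=8 HhWwTtSs=16 HhWwTtss=8 HhWwttSS=4 HhWwttSs=8 HhWwttss=4 HhwwTTSS=2 HhwwTTSs=4 HhwwTTss=2 HhwwTtSS=4 HhwwTtSs=8 HhwwTtss=4 HhwwttSS=2 HhwwttSs=4 Hhwwttss=2 hhWWTTSS=1 hhWWTTSs=2 hhWWTTss=1 hhWWTtSS=2 hhWWTtSs=4 hhWWTtss=2 hhWWttSS=1 hhWWttSs=2 hhWWttss=1 hhWwTTSS=2 hhWwTTSs=4 hhWwTTss=2 hhWwTtSS=4 hhWwTtSs=8 hhWwTtss=4 hhWwttSS=2 hhWwttSs=4 hhWwttss=2 hhwwTTSS=1 hhwwTTSs=2 hhwwTTss=1 hhwwTtSS=2 hhwwTtSs=4 hhwwTtss=2 hhwwttSS=1 hhwwttSs=2 hhwwttss=1
hhwwttss hits 1/256; gcd=1; 1÷1/256÷1 = 1/256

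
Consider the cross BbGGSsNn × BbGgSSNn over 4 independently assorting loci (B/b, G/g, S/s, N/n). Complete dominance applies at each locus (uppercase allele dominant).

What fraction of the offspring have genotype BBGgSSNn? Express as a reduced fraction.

BbGGSsNn gametes: BGSN×2, BGSn×2, BGsN×2, BGsn×2, bGSN×2, bGSn×2, bGsN×2, bGsn×2
BbGgSSNn gametes: BGSN×2, BGSn×2, BgSN×2, BgSn×2, bGSN×2, bGSn×2, bgSN×2, bgSn×2
BbGGSsNn×BbGgSSNn grid (16·16=256): BBGGSSNN=4 BBGGSSNn=8 BBGGSSnn=4 BBGGSsNN=4 BBGGSsNn=8 BBGGSsnn=4 BBGgSSNN=4 BBGgSSNn=8 BBGgSSnn=4 BBGgSsNN=4 BBGgSsNn=8 BBGgSsnn=4 BbGGSSNN=8 BbGGSSNn=16 BbGGSSnn=8 BbGGSsNN=8 BbGGSsNn=16 BbGGSsnn=8 BbGgSSNN=8 BbGgSSNn=16 BbGgSSnn=8 BbGgSsNN=8 BbGgSsNn=16 BbGgSsnn=8 bbGGSSNN=4 bbGGSSNn=8 bbGGSSnn=4 bbGGSsNN=4 bbGGSsNn=8 bbGGSsnn=4 bbGgSSNN=4 bbGgSSNn=8 bbGgSSnn=4 bbGgSsNN=4 bbGgSsNn=8 bbGgSsnn=4
BBGgSSNn hits 8/256; gcd=8; 8÷8/256÷8 = 1/32

P(BBGgSSNn) = 1/32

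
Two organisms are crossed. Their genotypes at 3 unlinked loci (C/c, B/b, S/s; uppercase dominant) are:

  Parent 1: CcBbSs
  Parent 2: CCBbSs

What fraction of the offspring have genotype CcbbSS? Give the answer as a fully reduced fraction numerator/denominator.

P(CcbbSS) = 1/32

CcBbSs gametes: CBS×1, CBs×1, CbS×1, Cbs×1, cBS×1, cBs×1, cbS×1, cbs×1
CCBbSs gametes: CBS×2, CBs×2, CbS×2, Cbs×2
CcBbSs×CCBbSs grid (8·8=64): CCBBSS=2 CCBBSs=4 CCBBss=2 CCBbSS=4 CCBbSs=8 CCBbss=4 CCbbSS=2 CCbbSs=4 CCbbss=2 CcBBSS=2 CcBBSs=4 CcBBss=2 CcBbSS=4 CcBbSs=8 CcBbss=4 CcbbSS=2 CcbbSs=4 Ccbbss=2
CcbbSS hits 2/64; gcd=2; 2÷2/64÷2 = 1/32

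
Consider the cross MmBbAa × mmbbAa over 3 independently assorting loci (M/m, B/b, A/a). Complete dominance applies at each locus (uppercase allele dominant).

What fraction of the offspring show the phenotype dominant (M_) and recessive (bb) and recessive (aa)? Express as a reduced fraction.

MmBbAa gametes: MBA×1, MBa×1, MbA×1, Mba×1, mBA×1, mBa×1, mbA×1, mba×1
mmbbAa gametes: mbA×4, mba×4
MmBbAa×mmbbAa grid (8·8=64): MmBbAA=4 MmBbAa=8 MmBbaa=4 MmbbAA=4 MmbbAa=8 Mmbbaa=4 mmBbAA=4 mmBbAa=8 mmBbaa=4 mmbbAA=4 mmbbAa=8 mmbbaa=4
M_ bb aa hits 4/64; gcd=4; 4÷4/64÷4 = 1/16

P(M_ bb aa) = 1/16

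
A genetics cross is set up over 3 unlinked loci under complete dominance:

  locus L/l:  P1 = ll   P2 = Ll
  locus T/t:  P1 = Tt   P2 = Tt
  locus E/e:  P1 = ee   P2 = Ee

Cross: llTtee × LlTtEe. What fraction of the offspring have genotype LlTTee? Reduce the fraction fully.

P(LlTTee) = 1/16

llTtee gametes: lTe×4, lte×4
LlTtEe gametes: LTE×1, LTe×1, LtE×1, Lte×1, lTE×1, lTe×1, ltE×1, lte×1
llTtee×LlTtEe grid (8·8=64): LlTTEe=4 LlTTee=4 LlTtEe=8 LlTtee=8 LlttEe=4 Llttee=4 llTTEe=4 llTTee=4 llTtEe=8 llTtee=8 llttEe=4 llttee=4
LlTTee hits 4/64; gcd=4; 4÷4/64÷4 = 1/16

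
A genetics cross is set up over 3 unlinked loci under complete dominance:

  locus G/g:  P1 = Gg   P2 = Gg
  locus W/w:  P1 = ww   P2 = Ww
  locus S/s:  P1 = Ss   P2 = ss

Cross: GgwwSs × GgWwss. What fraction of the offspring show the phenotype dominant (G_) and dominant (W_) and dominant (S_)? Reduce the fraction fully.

P(G_ W_ S_) = 3/16

GgwwSs gametes: GwS×2, Gws×2, gwS×2, gws×2
GgWwss gametes: GWs×2, Gws×2, gWs×2, gws×2
GgwwSs×GgWwss grid (8·8=64): GGWwSs=4 GGWwss=4 GGwwSs=4 GGwwss=4 GgWwSs=8 GgWwss=8 GgwwSs=8 Ggwwss=8 ggWwSs=4 ggWwss=4 ggwwSs=4 ggwwss=4
G_ W_ S_ hits 12/64; gcd=4; 12÷4/64÷4 = 3/16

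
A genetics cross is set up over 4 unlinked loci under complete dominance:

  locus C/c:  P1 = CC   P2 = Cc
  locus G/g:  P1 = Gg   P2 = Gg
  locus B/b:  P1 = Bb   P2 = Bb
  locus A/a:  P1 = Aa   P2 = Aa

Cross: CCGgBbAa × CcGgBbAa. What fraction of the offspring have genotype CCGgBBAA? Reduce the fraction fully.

CCGgBbAa gametes: CGBA×2, CGBa×2, CGbA×2, CGba×2, CgBA×2, CgBa×2, CgbA×2, Cgba×2
CcGgBbAa gametes: CGBA×1, CGBa×1, CGbA×1, CGba×1, CgBA×1, CgBa×1, CgbA×1, Cgba×1, cGBA×1, cGBa×1, cGbA×1, cGba×1, cgBA×1, cgBa×1, cgbA×1, cgba×1
CCGgBbAa×CcGgBbAa grid (16·16=256): CCGGBBAA=2 CCGGBBAa=4 CCGGBBaa=2 CCGGBbAA=4 CCGGBbAa=8 CCGGBbaa=4 CCGGbbAA=2 CCGGbbAa=4 CCGGbbaa=2 CCGgBBAA=4 CCGgBBAa=8 CCGgBBaa=4 CCGgBbAA=8 CCGgBbAa=16 CCGgBbaa=8 CCGgbbAA=4 CCGgbbAa=8 CCGgbbaa=4 CCggBBAA=2 CCggBBAa=4 CCggBBaa=2 CCggBbAA=4 CCggBbAa=8 CCggBbaa=4 CCggbbAA=2 CCggbbAa=4 CCggbbaa=2 CcGGBBAA=2 CcGGBBAa=4 CcGGBBaa=2 CcGGBbAA=4 CcGGBbAa=8 CcGGBbaa=4 CcGGbbAA=2 CcGGbbAa=4 CcGGbbaa=2 CcGgBBAA=4 CcGgBBAa=8 CcGgBBaa=4 CcGgBbAA=8 CcGgBbAa=16 CcGgBbaa=8 CcGgbbAA=4 CcGgbbAa=8 CcGgbbaa=4 CcggBBAA=2 CcggBBAa=4 CcggBBaa=2 CcggBbAA=4 CcggBbAa=8 CcggBbaa=4 CcggbbAA=2 CcggbbAa=4 Ccggbbaa=2
CCGgBBAA hits 4/256; gcd=4; 4÷4/256÷4 = 1/64

P(CCGgBBAA) = 1/64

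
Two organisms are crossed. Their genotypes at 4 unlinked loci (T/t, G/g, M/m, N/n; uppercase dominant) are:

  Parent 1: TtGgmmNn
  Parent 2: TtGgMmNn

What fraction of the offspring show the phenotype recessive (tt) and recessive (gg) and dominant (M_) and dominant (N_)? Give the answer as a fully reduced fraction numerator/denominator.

P(tt gg M_ N_) = 3/128

TtGgmmNn gametes: TGmN×2, TGmn×2, TgmN×2, Tgmn×2, tGmN×2, tGmn×2, tgmN×2, tgmn×2
TtGgMmNn gametes: TGMN×1, TGMn×1, TGmN×1, TGmn×1, TgMN×1, TgMn×1, TgmN×1, Tgmn×1, tGMN×1, tGMn×1, tGmN×1, tGmn×1, tgMN×1, tgMn×1, tgmN×1, tgmn×1
TtGgmmNn×TtGgMmNn grid (16·16=256): TTGGMmNN=2 TTGGMmNn=4 TTGGMmnn=2 TTGGmmNN=2 TTGGmmNn=4 TTGGmmnn=2 TTGgMmNN=4 TTGgMmNn=8 TTGgMmnn=4 TTGgmmNN=4 TTGgmmNn=8 TTGgmmnn=4 TTggMmNN=2 TTggMmNn=4 TTggMmnn=2 TTggmmNN=2 TTggmmNn=4 TTggmmnn=2 TtGGMmNN=4 TtGGMmNn=8 TtGGMmnn=4 TtGGmmNN=4 TtGGmmNn=8 TtGGmmnn=4 TtGgMmNN=8 TtGgMmNn=16 TtGgMmnn=8 TtGgmmNN=8 TtGgmmNn=16 TtGgmmnn=8 TtggMmNN=4 TtggMmNn=8 TtggMmnn=4 TtggmmNN=4 TtggmmNn=8 Ttggmmnn=4 ttGGMmNN=2 ttGGMmNn=4 ttGGMmnn=2 ttGGmmNN=2 ttGGmmNn=4 ttGGmmnn=2 ttGgMmNN=4 ttGgMmNn=8 ttGgMmnn=4 ttGgmmNN=4 ttGgmmNn=8 ttGgmmnn=4 ttggMmNN=2 ttggMmNn=4 ttggMmnn=2 ttggmmNN=2 ttggmmNn=4 ttggmmnn=2
tt gg M_ N_ hits 6/256; gcd=2; 6÷2/256÷2 = 3/128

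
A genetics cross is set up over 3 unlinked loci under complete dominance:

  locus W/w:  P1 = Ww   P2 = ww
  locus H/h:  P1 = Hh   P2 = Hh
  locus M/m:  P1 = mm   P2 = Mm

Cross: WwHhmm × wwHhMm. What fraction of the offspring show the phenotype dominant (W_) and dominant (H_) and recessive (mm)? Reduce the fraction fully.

P(W_ H_ mm) = 3/16

WwHhmm gametes: WHm×2, Whm×2, wHm×2, whm×2
wwHhMm gametes: wHM×2, wHm×2, whM×2, whm×2
WwHhmm×wwHhMm grid (8·8=64): WwHHMm=4 WwHHmm=4 WwHhMm=8 WwHhmm=8 WwhhMm=4 Wwhhmm=4 wwHHMm=4 wwHHmm=4 wwHhMm=8 wwHhmm=8 wwhhMm=4 wwhhmm=4
W_ H_ mm hits 12/64; gcd=4; 12÷4/64÷4 = 3/16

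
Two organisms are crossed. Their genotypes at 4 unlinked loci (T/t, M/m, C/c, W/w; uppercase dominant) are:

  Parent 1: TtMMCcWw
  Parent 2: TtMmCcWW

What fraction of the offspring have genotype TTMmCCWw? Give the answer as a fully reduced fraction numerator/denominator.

TtMMCcWw gametes: TMCW×2, TMCw×2, TMcW×2, TMcw×2, tMCW×2, tMCw×2, tMcW×2, tMcw×2
TtMmCcWW gametes: TMCW×2, TMcW×2, TmCW×2, TmcW×2, tMCW×2, tMcW×2, tmCW×2, tmcW×2
TtMMCcWw×TtMmCcWW grid (16·16=256): TTMMCCWW=4 TTMMCCWw=4 TTMMCcWW=8 TTMMCcWw=8 TTMMccWW=4 TTMMccWw=4 TTMmCCWW=4 TTMmCCWw=4 TTMmCcWW=8 TTMmCcWw=8 TTMmccWW=4 TTMmccWw=4 TtMMCCWW=8 TtMMCCWw=8 TtMMCcWW=16 TtMMCcWw=16 TtMMccWW=8 TtMMccWw=8 TtMmCCWW=8 TtMmCCWw=8 TtMmCcWW=16 TtMmCcWw=16 TtMmccWW=8 TtMmccWw=8 ttMMCCWW=4 ttMMCCWw=4 ttMMCcWW=8 ttMMCcWw=8 ttMMccWW=4 ttMMccWw=4 ttMmCCWW=4 ttMmCCWw=4 ttMmCcWW=8 ttMmCcWw=8 ttMmccWW=4 ttMmccWw=4
TTMmCCWw hits 4/256; gcd=4; 4÷4/256÷4 = 1/64

P(TTMmCCWw) = 1/64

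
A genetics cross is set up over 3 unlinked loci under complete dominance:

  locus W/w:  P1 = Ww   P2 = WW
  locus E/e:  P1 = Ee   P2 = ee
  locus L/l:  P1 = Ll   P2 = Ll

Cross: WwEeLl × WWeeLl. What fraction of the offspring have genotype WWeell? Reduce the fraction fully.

WwEeLl gametes: WEL×1, WEl×1, WeL×1, Wel×1, wEL×1, wEl×1, weL×1, wel×1
WWeeLl gametes: WeL×4, Wel×4
WwEeLl×WWeeLl grid (8·8=64): WWEeLL=4 WWEeLl=8 WWEell=4 WWeeLL=4 WWeeLl=8 WWeell=4 WwEeLL=4 WwEeLl=8 WwEell=4 WweeLL=4 WweeLl=8 Wweell=4
WWeell hits 4/64; gcd=4; 4÷4/64÷4 = 1/16

P(WWeell) = 1/16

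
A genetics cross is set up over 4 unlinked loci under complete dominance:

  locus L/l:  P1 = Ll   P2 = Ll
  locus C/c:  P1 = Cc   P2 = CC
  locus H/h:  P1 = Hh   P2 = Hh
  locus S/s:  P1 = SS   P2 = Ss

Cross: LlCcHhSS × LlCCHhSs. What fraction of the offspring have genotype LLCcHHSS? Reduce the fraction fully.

LlCcHhSS gametes: LCHS×2, LChS×2, LcHS×2, LchS×2, lCHS×2, lChS×2, lcHS×2, lchS×2
LlCCHhSs gametes: LCHS×2, LCHs×2, LChS×2, LChs×2, lCHS×2, lCHs×2, lChS×2, lChs×2
LlCcHhSS×LlCCHhSs grid (16·16=256): LLCCHHSS=4 LLCCHHSs=4 LLCCHhSS=8 LLCCHhSs=8 LLCChhSS=4 LLCChhSs=4 LLCcHHSS=4 LLCcHHSs=4 LLCcHhSS=8 LLCcHhSs=8 LLCchhSS=4 LLCchhSs=4 LlCCHHSS=8 LlCCHHSs=8 LlCCHhSS=16 LlCCHhSs=16 LlCChhSS=8 LlCChhSs=8 LlCcHHSS=8 LlCcHHSs=8 LlCcHhSS=16 LlCcHhSs=16 LlCchhSS=8 LlCchhSs=8 llCCHHSS=4 llCCHHSs=4 llCCHhSS=8 llCCHhSs=8 llCChhSS=4 llCChhSs=4 llCcHHSS=4 llCcHHSs=4 llCcHhSS=8 llCcHhSs=8 llCchhSS=4 llCchhSs=4
LLCcHHSS hits 4/256; gcd=4; 4÷4/256÷4 = 1/64

P(LLCcHHSS) = 1/64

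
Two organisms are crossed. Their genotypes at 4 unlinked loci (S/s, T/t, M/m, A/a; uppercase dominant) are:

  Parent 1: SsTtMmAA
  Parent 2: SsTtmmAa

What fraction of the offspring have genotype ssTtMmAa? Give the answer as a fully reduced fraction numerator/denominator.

P(ssTtMmAa) = 1/32

SsTtMmAA gametes: STMA×2, STmA×2, StMA×2, StmA×2, sTMA×2, sTmA×2, stMA×2, stmA×2
SsTtmmAa gametes: STmA×2, STma×2, StmA×2, Stma×2, sTmA×2, sTma×2, stmA×2, stma×2
SsTtMmAA×SsTtmmAa grid (16·16=256): SSTTMmAA=4 SSTTMmAa=4 SSTTmmAA=4 SSTTmmAa=4 SSTtMmAA=8 SSTtMmAa=8 SSTtmmAA=8 SSTtmmAa=8 SSttMmAA=4 SSttMmAa=4 SSttmmAA=4 SSttmmAa=4 SsTTMmAA=8 SsTTMmAa=8 SsTTmmAA=8 SsTTmmAa=8 SsTtMmAA=16 SsTtMmAa=16 SsTtmmAA=16 SsTtmmAa=16 SsttMmAA=8 SsttMmAa=8 SsttmmAA=8 SsttmmAa=8 ssTTMmAA=4 ssTTMmAa=4 ssTTmmAA=4 ssTTmmAa=4 ssTtMmAA=8 ssTtMmAa=8 ssTtmmAA=8 ssTtmmAa=8 ssttMmAA=4 ssttMmAa=4 ssttmmAA=4 ssttmmAa=4
ssTtMmAa hits 8/256; gcd=8; 8÷8/256÷8 = 1/32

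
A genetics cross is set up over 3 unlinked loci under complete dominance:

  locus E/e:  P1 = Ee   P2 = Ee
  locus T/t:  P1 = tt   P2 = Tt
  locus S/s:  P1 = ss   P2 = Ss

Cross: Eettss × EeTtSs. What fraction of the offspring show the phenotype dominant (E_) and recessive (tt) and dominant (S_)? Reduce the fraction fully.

Eettss gametes: Ets×4, ets×4
EeTtSs gametes: ETS×1, ETs×1, EtS×1, Ets×1, eTS×1, eTs×1, etS×1, ets×1
Eettss×EeTtSs grid (8·8=64): EETtSs=4 EETtss=4 EEttSs=4 EEttss=4 EeTtSs=8 EeTtss=8 EettSs=8 Eettss=8 eeTtSs=4 eeTtss=4 eettSs=4 eettss=4
E_ tt S_ hits 12/64; gcd=4; 12÷4/64÷4 = 3/16

P(E_ tt S_) = 3/16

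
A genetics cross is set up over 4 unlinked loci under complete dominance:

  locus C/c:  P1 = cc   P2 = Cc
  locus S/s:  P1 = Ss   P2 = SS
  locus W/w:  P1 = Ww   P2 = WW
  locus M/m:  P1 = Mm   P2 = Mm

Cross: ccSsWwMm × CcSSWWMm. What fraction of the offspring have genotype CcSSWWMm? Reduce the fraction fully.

ccSsWwMm gametes: cSWM×2, cSWm×2, cSwM×2, cSwm×2, csWM×2, csWm×2, cswM×2, cswm×2
CcSSWWMm gametes: CSWM×4, CSWm×4, cSWM×4, cSWm×4
ccSsWwMm×CcSSWWMm grid (16·16=256): CcSSWWMM=8 CcSSWWMm=16 CcSSWWmm=8 CcSSWwMM=8 CcSSWwMm=16 CcSSWwmm=8 CcSsWWMM=8 CcSsWWMm=16 CcSsWWmm=8 CcSsWwMM=8 CcSsWwMm=16 CcSsWwmm=8 ccSSWWMM=8 ccSSWWMm=16 ccSSWWmm=8 ccSSWwMM=8 ccSSWwMm=16 ccSSWwmm=8 ccSsWWMM=8 ccSsWWMm=16 ccSsWWmm=8 ccSsWwMM=8 ccSsWwMm=16 ccSsWwmm=8
CcSSWWMm hits 16/256; gcd=16; 16÷16/256÷16 = 1/16

P(CcSSWWMm) = 1/16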